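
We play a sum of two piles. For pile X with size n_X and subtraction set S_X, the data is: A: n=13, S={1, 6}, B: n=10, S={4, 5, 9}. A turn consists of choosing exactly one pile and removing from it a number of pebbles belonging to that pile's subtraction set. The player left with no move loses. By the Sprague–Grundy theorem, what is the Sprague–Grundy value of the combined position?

Pile A, S = {1, 6}:
G(0) = 0
G(1) = mex{0} = 1
G(2) = mex{1} = 0
G(3) = mex{0} = 1
G(4) = mex{1} = 0
G(5) = mex{0} = 1
G(6) = mex{1,0} = 2
G(7) = mex{2,1} = 0
G(8) = mex{0,0} = 1
G(9) = mex{1,1} = 0
G(10) = mex{0,0} = 1
G(11) = mex{1,1} = 0
G(12) = mex{0,2} = 1
G(13) = mex{1,0} = 2
G_A(13) = 2.
Pile B, S = {4, 5, 9}:
n :  0  1  2  3  4  5  6  7  8  9 10
G :  0  0  0  0  1  1  1  1  2  2  2
G_B(10) = 2.
Combined Grundy value = 2 ⊕ 2 = 0.

0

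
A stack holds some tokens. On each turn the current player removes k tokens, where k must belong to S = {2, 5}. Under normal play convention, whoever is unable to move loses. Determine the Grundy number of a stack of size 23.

G(0) = 0
G(1) = mex{} = 0
G(2) = mex{0} = 1
G(3) = mex{0} = 1
G(4) = mex{1} = 0
G(5) = mex{1,0} = 2
G(6) = mex{0,0} = 1
G(7) = mex{2,1} = 0
G(8) = mex{1,1} = 0
G(9) = mex{0,0} = 1
G(10) = mex{0,2} = 1
G(11) = mex{1,1} = 0
G(12) = mex{1,0} = 2
G(13) = mex{0,0} = 1
G(14) = mex{2,1} = 0
G(15) = mex{1,1} = 0
G(16) = mex{0,0} = 1
G(17) = mex{0,2} = 1
G(18) = mex{1,1} = 0
G(19) = mex{1,0} = 2
G(20) = mex{0,0} = 1
G(21) = mex{2,1} = 0
G(22) = mex{1,1} = 0
G(23) = mex{0,0} = 1

1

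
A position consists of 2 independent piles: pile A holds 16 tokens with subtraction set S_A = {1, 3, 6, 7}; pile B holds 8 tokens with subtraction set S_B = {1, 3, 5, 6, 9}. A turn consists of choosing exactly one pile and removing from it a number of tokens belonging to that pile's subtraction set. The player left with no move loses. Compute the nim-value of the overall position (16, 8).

Pile A, S = {1, 3, 6, 7}:
G(0) = 0
G(1) = mex{0} = 1
G(2) = mex{1} = 0
G(3) = mex{0,0} = 1
G(4) = mex{1,1} = 0
G(5) = mex{0,0} = 1
G(6) = mex{1,1,0} = 2
G(7) = mex{2,0,1,0} = 3
G(8) = mex{3,1,0,1} = 2
G(9) = mex{2,2,1,0} = 3
G(10) = mex{3,3,0,1} = 2
G(11) = mex{2,2,1,0} = 3
G(12) = mex{3,3,2,1} = 0
G(13) = mex{0,2,3,2} = 1
G(14) = mex{1,3,2,3} = 0
G(15) = mex{0,0,3,2} = 1
G(16) = mex{1,1,2,3} = 0
G_A(16) = 0.
Pile B, S = {1, 3, 5, 6, 9}:
n : 0 1 2 3 4 5 6 7 8
G : 0 1 0 1 0 1 2 3 2
G_B(8) = 2.
Combined Grundy value = 0 ⊕ 2 = 2.

2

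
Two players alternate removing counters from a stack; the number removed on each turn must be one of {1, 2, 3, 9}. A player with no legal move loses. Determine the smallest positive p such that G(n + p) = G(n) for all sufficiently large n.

4

G(0) = 0
G(1) = mex{0} = 1
G(2) = mex{1,0} = 2
G(3) = mex{2,1,0} = 3
G(4) = mex{3,2,1} = 0
G(5) = mex{0,3,2} = 1
G(6) = mex{1,0,3} = 2
G(7) = mex{2,1,0} = 3
G(8) = mex{3,2,1} = 0
G(9) = mex{0,3,2,0} = 1
G(10) = mex{1,0,3,1} = 2
G(11) = mex{2,1,0,2} = 3
G(12) = mex{3,2,1,3} = 0
G(13) = mex{0,3,2,0} = 1
G(14) = mex{1,0,3,1} = 2
G(n+4) = G(n) holds for n = 0,…,8 (a full window of length max(S) = 9), so the sequence is purely periodic with period 4.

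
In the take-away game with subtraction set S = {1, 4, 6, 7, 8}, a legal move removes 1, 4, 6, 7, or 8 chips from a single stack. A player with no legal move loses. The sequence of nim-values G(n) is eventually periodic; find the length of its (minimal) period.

G(0) = 0
G(1) = mex{0} = 1
G(2) = mex{1} = 0
G(3) = mex{0} = 1
G(4) = mex{1,0} = 2
G(5) = mex{2,1} = 0
G(6) = mex{0,0,0} = 1
G(7) = mex{1,1,1,0} = 2
G(8) = mex{2,2,0,1,0} = 3
G(9) = mex{3,0,1,0,1} = 2
G(10) = mex{2,1,2,1,0} = 3
G(11) = mex{3,2,0,2,1} = 4
G(12) = mex{4,3,1,0,2} = 5
G(13) = mex{5,2,2,1,0} = 3
G(14) = mex{3,3,3,2,1} = 0
G(15) = mex{0,4,2,3,2} = 1
G(16) = mex{1,5,3,2,3} = 0
G(17) = mex{0,3,4,3,2} = 1
G(18) = mex{1,0,5,4,3} = 2
G(19) = mex{2,1,3,5,4} = 0
G(20) = mex{0,0,0,3,5} = 1
G(21) = mex{1,1,1,0,3} = 2
G(22) = mex{2,2,0,1,0} = 3
G(23) = mex{3,0,1,0,1} = 2
G(24) = mex{2,1,2,1,0} = 3
G(25) = mex{3,2,0,2,1} = 4
G(26) = mex{4,3,1,0,2} = 5
G(27) = mex{5,2,2,1,0} = 3
G(28) = mex{3,3,3,2,1} = 0
G(29) = mex{0,4,2,3,2} = 1
G(n+14) = G(n) holds for n = 0,…,7 (a full window of length max(S) = 8), so the sequence is purely periodic with period 14.

14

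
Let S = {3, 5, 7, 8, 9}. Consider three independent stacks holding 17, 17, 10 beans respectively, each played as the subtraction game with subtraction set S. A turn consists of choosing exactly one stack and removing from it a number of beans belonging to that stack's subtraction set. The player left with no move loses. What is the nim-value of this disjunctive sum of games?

3

All stacks use S = {3, 5, 7, 8, 9}:
G(0) = 0
G(1) = mex{} = 0
G(2) = mex{} = 0
G(3) = mex{0} = 1
G(4) = mex{0} = 1
G(5) = mex{0,0} = 1
G(6) = mex{1,0} = 2
G(7) = mex{1,0,0} = 2
G(8) = mex{1,1,0,0} = 2
G(9) = mex{2,1,0,0,0} = 3
G(10) = mex{2,1,1,0,0} = 3
G(11) = mex{2,2,1,1,0} = 3
G(12) = mex{3,2,1,1,1} = 0
G(13) = mex{3,2,2,1,1} = 0
G(14) = mex{3,3,2,2,1} = 0
G(15) = mex{0,3,2,2,2} = 1
G(16) = mex{0,3,3,2,2} = 1
G(17) = mex{0,0,3,3,2} = 1
Stack A: G(17) = 1.
Stack B: G(17) = 1.
Stack C: G(10) = 3.
Combined Grundy value = 1 ⊕ 1 ⊕ 3 = 3.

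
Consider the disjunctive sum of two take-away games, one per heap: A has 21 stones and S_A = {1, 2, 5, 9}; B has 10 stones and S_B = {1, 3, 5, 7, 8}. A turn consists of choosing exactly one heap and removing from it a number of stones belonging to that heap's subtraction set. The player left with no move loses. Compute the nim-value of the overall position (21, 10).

Heap A, S = {1, 2, 5, 9}:
G(0) = 0
G(1) = mex{0} = 1
G(2) = mex{1,0} = 2
G(3) = mex{2,1} = 0
G(4) = mex{0,2} = 1
G(5) = mex{1,0,0} = 2
G(6) = mex{2,1,1} = 0
G(7) = mex{0,2,2} = 1
G(8) = mex{1,0,0} = 2
G(9) = mex{2,1,1,0} = 3
G(10) = mex{3,2,2,1} = 0
G(11) = mex{0,3,0,2} = 1
G(12) = mex{1,0,1,0} = 2
G(13) = mex{2,1,2,1} = 0
G(14) = mex{0,2,3,2} = 1
G(15) = mex{1,0,0,0} = 2
G(16) = mex{2,1,1,1} = 0
G(17) = mex{0,2,2,2} = 1
G(18) = mex{1,0,0,3} = 2
G(19) = mex{2,1,1,0} = 3
G(20) = mex{3,2,2,1} = 0
G(21) = mex{0,3,0,2} = 1
G_A(21) = 1.
Heap B, S = {1, 3, 5, 7, 8}:
n :  0  1  2  3  4  5  6  7  8  9 10
G :  0  1  0  1  0  1  0  1  2  3  2
G_B(10) = 2.
Combined Grundy value = 1 ⊕ 2 = 3.

3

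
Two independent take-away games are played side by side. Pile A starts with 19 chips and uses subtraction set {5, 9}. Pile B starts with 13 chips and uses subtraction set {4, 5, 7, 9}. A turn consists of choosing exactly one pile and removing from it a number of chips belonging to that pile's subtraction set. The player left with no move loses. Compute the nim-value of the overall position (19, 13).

Pile A, S = {5, 9}:
G(0) = 0
G(1) = mex{} = 0
G(2) = mex{} = 0
G(3) = mex{} = 0
G(4) = mex{} = 0
G(5) = mex{0} = 1
G(6) = mex{0} = 1
G(7) = mex{0} = 1
G(8) = mex{0} = 1
G(9) = mex{0,0} = 1
G(10) = mex{1,0} = 2
G(11) = mex{1,0} = 2
G(12) = mex{1,0} = 2
G(13) = mex{1,0} = 2
G(14) = mex{1,1} = 0
G(15) = mex{2,1} = 0
G(16) = mex{2,1} = 0
G(17) = mex{2,1} = 0
G(18) = mex{2,1} = 0
G(19) = mex{0,2} = 1
G_A(19) = 1.
Pile B, S = {4, 5, 7, 9}:
n :  0  1  2  3  4  5  6  7  8  9 10 11 12 13
G :  0  0  0  0  1  1  1  1  2  2  2  2  3  0
G_B(13) = 0.
Combined Grundy value = 1 ⊕ 0 = 1.

1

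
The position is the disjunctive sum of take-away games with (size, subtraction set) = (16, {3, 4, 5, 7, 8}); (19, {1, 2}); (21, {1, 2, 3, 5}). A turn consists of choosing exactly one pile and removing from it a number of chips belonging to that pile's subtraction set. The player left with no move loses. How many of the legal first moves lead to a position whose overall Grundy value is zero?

6

Pile A, S = {3, 4, 5, 7, 8}:
G(0) = 0
G(1) = mex{} = 0
G(2) = mex{} = 0
G(3) = mex{0} = 1
G(4) = mex{0,0} = 1
G(5) = mex{0,0,0} = 1
G(6) = mex{1,0,0} = 2
G(7) = mex{1,1,0,0} = 2
G(8) = mex{1,1,1,0,0} = 2
G(9) = mex{2,1,1,0,0} = 3
G(10) = mex{2,2,1,1,0} = 3
G(11) = mex{2,2,2,1,1} = 0
G(12) = mex{3,2,2,1,1} = 0
G(13) = mex{3,3,2,2,1} = 0
G(14) = mex{0,3,3,2,2} = 1
G(15) = mex{0,0,3,2,2} = 1
G(16) = mex{0,0,0,3,2} = 1
G_A(16) = 1.
Pile B, S = {1, 2}:
n :  0  1  2  3  4  5  6  7  8  9 10 11 12 13 14 15 16 17 18 19
G :  0  1  2  0  1  2  0  1  2  0  1  2  0  1  2  0  1  2  0  1
G_B(19) = 1.
Pile C, S = {1, 2, 3, 5}:
n :  0  1  2  3  4  5  6  7  8  9 10 11 12 13 14 15 16 17 18 19 20 21
G :  0  1  2  3  0  1  2  3  0  1  2  3  0  1  2  3  0  1  2  3  0  1
G_C(21) = 1.
Combined Grundy value = 1 ⊕ 1 ⊕ 1 = 1.
A winning move leaves total XOR = 0, i.e. changes one component's Grundy value g to g ⊕ X where X is the current total.
Pile A: need g' = 1⊕1 = 0. Options: 16−3→G=0, 16−4→G=0, 16−5→G=0, 16−7→G=3, 16−8→G=2. Hits: 3.
Pile B: need g' = 1⊕1 = 0. Options: 19−1→G=0, 19−2→G=2. Hits: 1.
Pile C: need g' = 1⊕1 = 0. Options: 21−1→G=0, 21−2→G=3, 21−3→G=2, 21−5→G=0. Hits: 2.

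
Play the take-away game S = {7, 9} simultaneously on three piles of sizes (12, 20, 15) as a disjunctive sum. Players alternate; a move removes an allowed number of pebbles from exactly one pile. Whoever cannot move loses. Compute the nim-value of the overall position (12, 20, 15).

3

All piles use S = {7, 9}:
n :  0  1  2  3  4  5  6  7  8  9 10 11 12 13 14 15 16 17 18 19 20
G :  0  0  0  0  0  0  0  1  1  1  1  1  1  1  2  2  0  0  0  0  0
Pile A: G(12) = 1.
Pile B: G(20) = 0.
Pile C: G(15) = 2.
Combined Grundy value = 1 ⊕ 0 ⊕ 2 = 3.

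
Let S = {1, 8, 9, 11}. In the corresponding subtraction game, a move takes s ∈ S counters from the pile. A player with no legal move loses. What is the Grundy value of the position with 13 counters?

3

n :  0  1  2  3  4  5  6  7  8  9 10 11 12 13
G :  0  1  0  1  0  1  0  1  2  3  2  3  2  3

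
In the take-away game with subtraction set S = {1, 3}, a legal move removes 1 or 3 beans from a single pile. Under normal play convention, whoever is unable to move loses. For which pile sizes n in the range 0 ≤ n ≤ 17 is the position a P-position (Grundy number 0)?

0, 2, 4, 6, 8, 10, 12, 14, 16

n :  0  1  2  3  4  5  6  7  8  9 10 11 12 13 14 15 16 17
G :  0  1  0  1  0  1  0  1  0  1  0  1  0  1  0  1  0  1
P-positions are exactly the n with G(n) = 0.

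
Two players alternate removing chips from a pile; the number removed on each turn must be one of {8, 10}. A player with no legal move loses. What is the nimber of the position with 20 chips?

G(0) = 0
G(1) = mex{} = 0
G(2) = mex{} = 0
G(3) = mex{} = 0
G(4) = mex{} = 0
G(5) = mex{} = 0
G(6) = mex{} = 0
G(7) = mex{} = 0
G(8) = mex{0} = 1
G(9) = mex{0} = 1
G(10) = mex{0,0} = 1
G(11) = mex{0,0} = 1
G(12) = mex{0,0} = 1
G(13) = mex{0,0} = 1
G(14) = mex{0,0} = 1
G(15) = mex{0,0} = 1
G(16) = mex{1,0} = 2
G(17) = mex{1,0} = 2
G(18) = mex{1,1} = 0
G(19) = mex{1,1} = 0
G(20) = mex{1,1} = 0

0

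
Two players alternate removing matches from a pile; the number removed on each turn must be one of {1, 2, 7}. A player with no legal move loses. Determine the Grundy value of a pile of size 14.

G(0) = 0
G(1) = mex{0} = 1
G(2) = mex{1,0} = 2
G(3) = mex{2,1} = 0
G(4) = mex{0,2} = 1
G(5) = mex{1,0} = 2
G(6) = mex{2,1} = 0
G(7) = mex{0,2,0} = 1
G(8) = mex{1,0,1} = 2
G(9) = mex{2,1,2} = 0
G(10) = mex{0,2,0} = 1
G(11) = mex{1,0,1} = 2
G(12) = mex{2,1,2} = 0
G(13) = mex{0,2,0} = 1
G(14) = mex{1,0,1} = 2

2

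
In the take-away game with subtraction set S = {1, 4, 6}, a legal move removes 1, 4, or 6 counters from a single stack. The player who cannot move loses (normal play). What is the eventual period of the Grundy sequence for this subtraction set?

n :  0  1  2  3  4  5  6  7  8  9 10 11 12 13 14
G :  0  1  0  1  2  0  1  0  1  2  0  1  0  1  2
G(n+5) = G(n) holds for n = 0,…,5 (a full window of length max(S) = 6), so the sequence is purely periodic with period 5.

5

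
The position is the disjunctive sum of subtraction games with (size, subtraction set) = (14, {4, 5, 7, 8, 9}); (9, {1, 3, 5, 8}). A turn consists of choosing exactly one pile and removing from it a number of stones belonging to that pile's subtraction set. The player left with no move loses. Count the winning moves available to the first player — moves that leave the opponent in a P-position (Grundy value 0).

Pile A, S = {4, 5, 7, 8, 9}:
n :  0  1  2  3  4  5  6  7  8  9 10 11 12 13 14
G :  0  0  0  0  1  1  1  1  2  2  2  2  3  0  0
G_A(14) = 0.
Pile B, S = {1, 3, 5, 8}:
G(0) = 0
G(1) = mex{0} = 1
G(2) = mex{1} = 0
G(3) = mex{0,0} = 1
G(4) = mex{1,1} = 0
G(5) = mex{0,0,0} = 1
G(6) = mex{1,1,1} = 0
G(7) = mex{0,0,0} = 1
G(8) = mex{1,1,1,0} = 2
G(9) = mex{2,0,0,1} = 3
G_B(9) = 3.
Combined Grundy value = 0 ⊕ 3 = 3.
A winning move leaves total XOR = 0, i.e. changes one component's Grundy value g to g ⊕ X where X is the current total.
Pile A: need g' = 0⊕3 = 3. Options: 14−4→G=2, 14−5→G=2, 14−7→G=1, 14−8→G=1, 14−9→G=1. Hits: 0.
Pile B: need g' = 3⊕3 = 0. Options: 9−1→G=2, 9−3→G=0, 9−5→G=0, 9−8→G=1. Hits: 2.

2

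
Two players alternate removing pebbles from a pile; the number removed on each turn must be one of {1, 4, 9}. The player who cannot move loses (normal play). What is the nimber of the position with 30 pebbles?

0

G(0) = 0
G(1) = mex{0} = 1
G(2) = mex{1} = 0
G(3) = mex{0} = 1
G(4) = mex{1,0} = 2
G(5) = mex{2,1} = 0
G(6) = mex{0,0} = 1
G(7) = mex{1,1} = 0
G(8) = mex{0,2} = 1
G(9) = mex{1,0,0} = 2
G(10) = mex{2,1,1} = 0
G(11) = mex{0,0,0} = 1
G(12) = mex{1,1,1} = 0
G(13) = mex{0,2,2} = 1
G(14) = mex{1,0,0} = 2
G(15) = mex{2,1,1} = 0
G(16) = mex{0,0,0} = 1
G(17) = mex{1,1,1} = 0
G(18) = mex{0,2,2} = 1
G(19) = mex{1,0,0} = 2
G(20) = mex{2,1,1} = 0
G(21) = mex{0,0,0} = 1
G(22) = mex{1,1,1} = 0
G(23) = mex{0,2,2} = 1
G(24) = mex{1,0,0} = 2
G(25) = mex{2,1,1} = 0
G(26) = mex{0,0,0} = 1
G(27) = mex{1,1,1} = 0
G(28) = mex{0,2,2} = 1
G(29) = mex{1,0,0} = 2
G(30) = mex{2,1,1} = 0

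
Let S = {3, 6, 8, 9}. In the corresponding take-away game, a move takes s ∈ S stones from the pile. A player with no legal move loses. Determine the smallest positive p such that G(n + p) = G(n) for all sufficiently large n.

12

G(0) = 0
G(1) = mex{} = 0
G(2) = mex{} = 0
G(3) = mex{0} = 1
G(4) = mex{0} = 1
G(5) = mex{0} = 1
G(6) = mex{1,0} = 2
G(7) = mex{1,0} = 2
G(8) = mex{1,0,0} = 2
G(9) = mex{2,1,0,0} = 3
G(10) = mex{2,1,0,0} = 3
G(11) = mex{2,1,1,0} = 3
G(12) = mex{3,2,1,1} = 0
G(13) = mex{3,2,1,1} = 0
G(14) = mex{3,2,2,1} = 0
G(15) = mex{0,3,2,2} = 1
G(16) = mex{0,3,2,2} = 1
G(17) = mex{0,3,3,2} = 1
G(18) = mex{1,0,3,3} = 2
G(19) = mex{1,0,3,3} = 2
G(20) = mex{1,0,0,3} = 2
G(21) = mex{2,1,0,0} = 3
G(22) = mex{2,1,0,0} = 3
G(23) = mex{2,1,1,0} = 3
G(24) = mex{3,2,1,1} = 0
G(25) = mex{3,2,1,1} = 0
G(n+12) = G(n) holds for n = 0,…,8 (a full window of length max(S) = 9), so the sequence is purely periodic with period 12.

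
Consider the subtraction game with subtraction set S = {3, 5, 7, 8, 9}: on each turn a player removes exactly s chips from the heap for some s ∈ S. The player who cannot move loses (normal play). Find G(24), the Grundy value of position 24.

G(0) = 0
G(1) = mex{} = 0
G(2) = mex{} = 0
G(3) = mex{0} = 1
G(4) = mex{0} = 1
G(5) = mex{0,0} = 1
G(6) = mex{1,0} = 2
G(7) = mex{1,0,0} = 2
G(8) = mex{1,1,0,0} = 2
G(9) = mex{2,1,0,0,0} = 3
G(10) = mex{2,1,1,0,0} = 3
G(11) = mex{2,2,1,1,0} = 3
G(12) = mex{3,2,1,1,1} = 0
G(13) = mex{3,2,2,1,1} = 0
G(14) = mex{3,3,2,2,1} = 0
G(15) = mex{0,3,2,2,2} = 1
G(16) = mex{0,3,3,2,2} = 1
G(17) = mex{0,0,3,3,2} = 1
G(18) = mex{1,0,3,3,3} = 2
G(19) = mex{1,0,0,3,3} = 2
G(20) = mex{1,1,0,0,3} = 2
G(21) = mex{2,1,0,0,0} = 3
G(22) = mex{2,1,1,0,0} = 3
G(23) = mex{2,2,1,1,0} = 3
G(24) = mex{3,2,1,1,1} = 0

0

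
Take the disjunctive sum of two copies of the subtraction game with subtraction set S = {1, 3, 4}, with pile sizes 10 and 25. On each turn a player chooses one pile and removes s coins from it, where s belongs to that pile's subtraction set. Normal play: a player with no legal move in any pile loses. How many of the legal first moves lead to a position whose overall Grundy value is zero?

All piles use S = {1, 3, 4}:
G(0) = 0
G(1) = mex{0} = 1
G(2) = mex{1} = 0
G(3) = mex{0,0} = 1
G(4) = mex{1,1,0} = 2
G(5) = mex{2,0,1} = 3
G(6) = mex{3,1,0} = 2
G(7) = mex{2,2,1} = 0
G(8) = mex{0,3,2} = 1
G(9) = mex{1,2,3} = 0
G(10) = mex{0,0,2} = 1
G(11) = mex{1,1,0} = 2
G(12) = mex{2,0,1} = 3
G(13) = mex{3,1,0} = 2
G(14) = mex{2,2,1} = 0
G(15) = mex{0,3,2} = 1
G(16) = mex{1,2,3} = 0
G(17) = mex{0,0,2} = 1
G(18) = mex{1,1,0} = 2
G(19) = mex{2,0,1} = 3
G(20) = mex{3,1,0} = 2
G(21) = mex{2,2,1} = 0
G(22) = mex{0,3,2} = 1
G(23) = mex{1,2,3} = 0
G(24) = mex{0,0,2} = 1
G(25) = mex{1,1,0} = 2
Pile A: G(10) = 1.
Pile B: G(25) = 2.
Combined Grundy value = 1 ⊕ 2 = 3.
A winning move leaves total XOR = 0, i.e. changes one component's Grundy value g to g ⊕ X where X is the current total.
Pile A: need g' = 1⊕3 = 2. Options: 10−1→G=0, 10−3→G=0, 10−4→G=2. Hits: 1.
Pile B: need g' = 2⊕3 = 1. Options: 25−1→G=1, 25−3→G=1, 25−4→G=0. Hits: 2.

3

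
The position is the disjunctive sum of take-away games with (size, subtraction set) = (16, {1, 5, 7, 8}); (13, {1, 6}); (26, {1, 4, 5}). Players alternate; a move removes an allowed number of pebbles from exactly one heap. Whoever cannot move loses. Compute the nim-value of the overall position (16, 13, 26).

3

Heap A, S = {1, 5, 7, 8}:
G(0) = 0
G(1) = mex{0} = 1
G(2) = mex{1} = 0
G(3) = mex{0} = 1
G(4) = mex{1} = 0
G(5) = mex{0,0} = 1
G(6) = mex{1,1} = 0
G(7) = mex{0,0,0} = 1
G(8) = mex{1,1,1,0} = 2
G(9) = mex{2,0,0,1} = 3
G(10) = mex{3,1,1,0} = 2
G(11) = mex{2,0,0,1} = 3
G(12) = mex{3,1,1,0} = 2
G(13) = mex{2,2,0,1} = 3
G(14) = mex{3,3,1,0} = 2
G(15) = mex{2,2,2,1} = 0
G(16) = mex{0,3,3,2} = 1
G_A(16) = 1.
Heap B, S = {1, 6}:
n :  0  1  2  3  4  5  6  7  8  9 10 11 12 13
G :  0  1  0  1  0  1  2  0  1  0  1  0  1  2
G_B(13) = 2.
Heap C, S = {1, 4, 5}:
G(0) = 0
G(1) = mex{0} = 1
G(2) = mex{1} = 0
G(3) = mex{0} = 1
G(4) = mex{1,0} = 2
G(5) = mex{2,1,0} = 3
G(6) = mex{3,0,1} = 2
G(7) = mex{2,1,0} = 3
G(8) = mex{3,2,1} = 0
G(9) = mex{0,3,2} = 1
G(10) = mex{1,2,3} = 0
G(11) = mex{0,3,2} = 1
G(12) = mex{1,0,3} = 2
G(13) = mex{2,1,0} = 3
G(14) = mex{3,0,1} = 2
G(15) = mex{2,1,0} = 3
G(16) = mex{3,2,1} = 0
G(17) = mex{0,3,2} = 1
G(18) = mex{1,2,3} = 0
G(19) = mex{0,3,2} = 1
G(20) = mex{1,0,3} = 2
G(21) = mex{2,1,0} = 3
G(22) = mex{3,0,1} = 2
G(23) = mex{2,1,0} = 3
G(24) = mex{3,2,1} = 0
G(25) = mex{0,3,2} = 1
G(26) = mex{1,2,3} = 0
G_C(26) = 0.
Combined Grundy value = 1 ⊕ 2 ⊕ 0 = 3.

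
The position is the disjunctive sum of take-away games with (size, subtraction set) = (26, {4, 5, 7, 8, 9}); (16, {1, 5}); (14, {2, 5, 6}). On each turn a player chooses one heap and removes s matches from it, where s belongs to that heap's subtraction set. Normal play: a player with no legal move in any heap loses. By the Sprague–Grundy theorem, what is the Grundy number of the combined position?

Heap A, S = {4, 5, 7, 8, 9}:
G(0) = 0
G(1) = mex{} = 0
G(2) = mex{} = 0
G(3) = mex{} = 0
G(4) = mex{0} = 1
G(5) = mex{0,0} = 1
G(6) = mex{0,0} = 1
G(7) = mex{0,0,0} = 1
G(8) = mex{1,0,0,0} = 2
G(9) = mex{1,1,0,0,0} = 2
G(10) = mex{1,1,0,0,0} = 2
G(11) = mex{1,1,1,0,0} = 2
G(12) = mex{2,1,1,1,0} = 3
G(13) = mex{2,2,1,1,1} = 0
G(14) = mex{2,2,1,1,1} = 0
G(15) = mex{2,2,2,1,1} = 0
G(16) = mex{3,2,2,2,1} = 0
G(17) = mex{0,3,2,2,2} = 1
G(18) = mex{0,0,2,2,2} = 1
G(19) = mex{0,0,3,2,2} = 1
G(20) = mex{0,0,0,3,2} = 1
G(21) = mex{1,0,0,0,3} = 2
G(22) = mex{1,1,0,0,0} = 2
G(23) = mex{1,1,0,0,0} = 2
G(24) = mex{1,1,1,0,0} = 2
G(25) = mex{2,1,1,1,0} = 3
G(26) = mex{2,2,1,1,1} = 0
G_A(26) = 0.
Heap B, S = {1, 5}:
G(0) = 0
G(1) = mex{0} = 1
G(2) = mex{1} = 0
G(3) = mex{0} = 1
G(4) = mex{1} = 0
G(5) = mex{0,0} = 1
G(6) = mex{1,1} = 0
G(7) = mex{0,0} = 1
G(8) = mex{1,1} = 0
G(9) = mex{0,0} = 1
G(10) = mex{1,1} = 0
G(11) = mex{0,0} = 1
G(12) = mex{1,1} = 0
G(13) = mex{0,0} = 1
G(14) = mex{1,1} = 0
G(15) = mex{0,0} = 1
G(16) = mex{1,1} = 0
G_B(16) = 0.
Heap C, S = {2, 5, 6}:
n :  0  1  2  3  4  5  6  7  8  9 10 11 12 13 14
G :  0  0  1  1  0  2  1  3  0  2  1  0  0  1  1
G_C(14) = 1.
Combined Grundy value = 0 ⊕ 0 ⊕ 1 = 1.

1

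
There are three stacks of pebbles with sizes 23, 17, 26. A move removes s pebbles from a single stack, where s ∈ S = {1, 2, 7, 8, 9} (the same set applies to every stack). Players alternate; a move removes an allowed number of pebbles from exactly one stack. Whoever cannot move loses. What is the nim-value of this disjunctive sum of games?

4

All stacks use S = {1, 2, 7, 8, 9}:
G(0) = 0
G(1) = mex{0} = 1
G(2) = mex{1,0} = 2
G(3) = mex{2,1} = 0
G(4) = mex{0,2} = 1
G(5) = mex{1,0} = 2
G(6) = mex{2,1} = 0
G(7) = mex{0,2,0} = 1
G(8) = mex{1,0,1,0} = 2
G(9) = mex{2,1,2,1,0} = 3
G(10) = mex{3,2,0,2,1} = 4
G(11) = mex{4,3,1,0,2} = 5
G(12) = mex{5,4,2,1,0} = 3
G(13) = mex{3,5,0,2,1} = 4
G(14) = mex{4,3,1,0,2} = 5
G(15) = mex{5,4,2,1,0} = 3
G(16) = mex{3,5,3,2,1} = 0
G(17) = mex{0,3,4,3,2} = 1
G(18) = mex{1,0,5,4,3} = 2
G(19) = mex{2,1,3,5,4} = 0
G(20) = mex{0,2,4,3,5} = 1
G(21) = mex{1,0,5,4,3} = 2
G(22) = mex{2,1,3,5,4} = 0
G(23) = mex{0,2,0,3,5} = 1
G(24) = mex{1,0,1,0,3} = 2
G(25) = mex{2,1,2,1,0} = 3
G(26) = mex{3,2,0,2,1} = 4
Stack A: G(23) = 1.
Stack B: G(17) = 1.
Stack C: G(26) = 4.
Combined Grundy value = 1 ⊕ 1 ⊕ 4 = 4.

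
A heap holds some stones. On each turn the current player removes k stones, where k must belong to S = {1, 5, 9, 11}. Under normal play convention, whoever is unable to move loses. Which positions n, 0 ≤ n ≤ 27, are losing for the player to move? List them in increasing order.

0, 2, 4, 6, 8, 10, 12, 14, 16, 18, 20, 22, 24, 26

G(0) = 0
G(1) = mex{0} = 1
G(2) = mex{1} = 0
G(3) = mex{0} = 1
G(4) = mex{1} = 0
G(5) = mex{0,0} = 1
G(6) = mex{1,1} = 0
G(7) = mex{0,0} = 1
G(8) = mex{1,1} = 0
G(9) = mex{0,0,0} = 1
G(10) = mex{1,1,1} = 0
G(11) = mex{0,0,0,0} = 1
G(12) = mex{1,1,1,1} = 0
G(13) = mex{0,0,0,0} = 1
G(14) = mex{1,1,1,1} = 0
G(15) = mex{0,0,0,0} = 1
G(16) = mex{1,1,1,1} = 0
G(17) = mex{0,0,0,0} = 1
G(18) = mex{1,1,1,1} = 0
G(19) = mex{0,0,0,0} = 1
G(20) = mex{1,1,1,1} = 0
G(21) = mex{0,0,0,0} = 1
G(22) = mex{1,1,1,1} = 0
G(23) = mex{0,0,0,0} = 1
G(24) = mex{1,1,1,1} = 0
G(25) = mex{0,0,0,0} = 1
G(26) = mex{1,1,1,1} = 0
G(27) = mex{0,0,0,0} = 1
P-positions are exactly the n with G(n) = 0.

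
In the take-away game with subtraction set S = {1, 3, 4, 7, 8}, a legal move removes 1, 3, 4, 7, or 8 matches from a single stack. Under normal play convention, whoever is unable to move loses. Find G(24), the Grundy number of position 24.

0

G(0) = 0
G(1) = mex{0} = 1
G(2) = mex{1} = 0
G(3) = mex{0,0} = 1
G(4) = mex{1,1,0} = 2
G(5) = mex{2,0,1} = 3
G(6) = mex{3,1,0} = 2
G(7) = mex{2,2,1,0} = 3
G(8) = mex{3,3,2,1,0} = 4
G(9) = mex{4,2,3,0,1} = 5
G(10) = mex{5,3,2,1,0} = 4
G(11) = mex{4,4,3,2,1} = 0
G(12) = mex{0,5,4,3,2} = 1
G(13) = mex{1,4,5,2,3} = 0
G(14) = mex{0,0,4,3,2} = 1
G(15) = mex{1,1,0,4,3} = 2
G(16) = mex{2,0,1,5,4} = 3
G(17) = mex{3,1,0,4,5} = 2
G(18) = mex{2,2,1,0,4} = 3
G(19) = mex{3,3,2,1,0} = 4
G(20) = mex{4,2,3,0,1} = 5
G(21) = mex{5,3,2,1,0} = 4
G(22) = mex{4,4,3,2,1} = 0
G(23) = mex{0,5,4,3,2} = 1
G(24) = mex{1,4,5,2,3} = 0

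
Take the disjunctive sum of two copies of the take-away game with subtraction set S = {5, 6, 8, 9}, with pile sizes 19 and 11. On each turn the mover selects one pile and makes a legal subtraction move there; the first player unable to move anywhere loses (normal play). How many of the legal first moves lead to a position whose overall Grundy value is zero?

5

All piles use S = {5, 6, 8, 9}:
G(0) = 0
G(1) = mex{} = 0
G(2) = mex{} = 0
G(3) = mex{} = 0
G(4) = mex{} = 0
G(5) = mex{0} = 1
G(6) = mex{0,0} = 1
G(7) = mex{0,0} = 1
G(8) = mex{0,0,0} = 1
G(9) = mex{0,0,0,0} = 1
G(10) = mex{1,0,0,0} = 2
G(11) = mex{1,1,0,0} = 2
G(12) = mex{1,1,0,0} = 2
G(13) = mex{1,1,1,0} = 2
G(14) = mex{1,1,1,1} = 0
G(15) = mex{2,1,1,1} = 0
G(16) = mex{2,2,1,1} = 0
G(17) = mex{2,2,1,1} = 0
G(18) = mex{2,2,2,1} = 0
G(19) = mex{0,2,2,2} = 1
Pile A: G(19) = 1.
Pile B: G(11) = 2.
Combined Grundy value = 1 ⊕ 2 = 3.
A winning move leaves total XOR = 0, i.e. changes one component's Grundy value g to g ⊕ X where X is the current total.
Pile A: need g' = 1⊕3 = 2. Options: 19−5→G=0, 19−6→G=2, 19−8→G=2, 19−9→G=2. Hits: 3.
Pile B: need g' = 2⊕3 = 1. Options: 11−5→G=1, 11−6→G=1, 11−8→G=0, 11−9→G=0. Hits: 2.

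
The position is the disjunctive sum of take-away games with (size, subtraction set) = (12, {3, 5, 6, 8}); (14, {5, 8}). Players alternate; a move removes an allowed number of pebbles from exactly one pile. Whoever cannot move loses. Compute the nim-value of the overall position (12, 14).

Pile A, S = {3, 5, 6, 8}:
G(0) = 0
G(1) = mex{} = 0
G(2) = mex{} = 0
G(3) = mex{0} = 1
G(4) = mex{0} = 1
G(5) = mex{0,0} = 1
G(6) = mex{1,0,0} = 2
G(7) = mex{1,0,0} = 2
G(8) = mex{1,1,0,0} = 2
G(9) = mex{2,1,1,0} = 3
G(10) = mex{2,1,1,0} = 3
G(11) = mex{2,2,1,1} = 0
G(12) = mex{3,2,2,1} = 0
G_A(12) = 0.
Pile B, S = {5, 8}:
G(0) = 0
G(1) = mex{} = 0
G(2) = mex{} = 0
G(3) = mex{} = 0
G(4) = mex{} = 0
G(5) = mex{0} = 1
G(6) = mex{0} = 1
G(7) = mex{0} = 1
G(8) = mex{0,0} = 1
G(9) = mex{0,0} = 1
G(10) = mex{1,0} = 2
G(11) = mex{1,0} = 2
G(12) = mex{1,0} = 2
G(13) = mex{1,1} = 0
G(14) = mex{1,1} = 0
G_B(14) = 0.
Combined Grundy value = 0 ⊕ 0 = 0.

0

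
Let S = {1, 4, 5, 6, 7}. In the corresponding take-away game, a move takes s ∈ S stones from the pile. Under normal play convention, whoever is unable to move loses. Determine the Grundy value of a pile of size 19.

n :  0  1  2  3  4  5  6  7  8  9 10 11 12 13 14 15 16 17 18 19
G :  0  1  0  1  2  3  2  3  4  5  0  1  0  1  2  3  2  3  4  5

5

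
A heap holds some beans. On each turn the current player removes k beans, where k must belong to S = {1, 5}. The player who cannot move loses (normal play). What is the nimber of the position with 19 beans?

1

n :  0  1  2  3  4  5  6  7  8  9 10 11 12 13 14 15 16 17 18 19
G :  0  1  0  1  0  1  0  1  0  1  0  1  0  1  0  1  0  1  0  1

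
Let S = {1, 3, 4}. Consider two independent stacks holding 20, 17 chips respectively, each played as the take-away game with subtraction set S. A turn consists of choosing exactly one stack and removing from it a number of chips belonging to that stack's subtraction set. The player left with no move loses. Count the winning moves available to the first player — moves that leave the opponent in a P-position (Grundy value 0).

2

All stacks use S = {1, 3, 4}:
n :  0  1  2  3  4  5  6  7  8  9 10 11 12 13 14 15 16 17 18 19 20
G :  0  1  0  1  2  3  2  0  1  0  1  2  3  2  0  1  0  1  2  3  2
Stack A: G(20) = 2.
Stack B: G(17) = 1.
Combined Grundy value = 2 ⊕ 1 = 3.
A winning move leaves total XOR = 0, i.e. changes one component's Grundy value g to g ⊕ X where X is the current total.
Stack A: need g' = 2⊕3 = 1. Options: 20−1→G=3, 20−3→G=1, 20−4→G=0. Hits: 1.
Stack B: need g' = 1⊕3 = 2. Options: 17−1→G=0, 17−3→G=0, 17−4→G=2. Hits: 1.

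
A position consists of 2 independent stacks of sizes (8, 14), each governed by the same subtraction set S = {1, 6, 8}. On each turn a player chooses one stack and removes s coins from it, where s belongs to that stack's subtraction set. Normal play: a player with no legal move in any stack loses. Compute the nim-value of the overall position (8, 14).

1

All stacks use S = {1, 6, 8}:
G(0) = 0
G(1) = mex{0} = 1
G(2) = mex{1} = 0
G(3) = mex{0} = 1
G(4) = mex{1} = 0
G(5) = mex{0} = 1
G(6) = mex{1,0} = 2
G(7) = mex{2,1} = 0
G(8) = mex{0,0,0} = 1
G(9) = mex{1,1,1} = 0
G(10) = mex{0,0,0} = 1
G(11) = mex{1,1,1} = 0
G(12) = mex{0,2,0} = 1
G(13) = mex{1,0,1} = 2
G(14) = mex{2,1,2} = 0
Stack A: G(8) = 1.
Stack B: G(14) = 0.
Combined Grundy value = 1 ⊕ 0 = 1.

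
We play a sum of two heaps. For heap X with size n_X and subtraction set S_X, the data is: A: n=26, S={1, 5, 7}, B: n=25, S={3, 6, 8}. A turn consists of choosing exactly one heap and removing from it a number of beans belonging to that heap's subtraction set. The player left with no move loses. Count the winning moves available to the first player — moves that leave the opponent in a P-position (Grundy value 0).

Heap A, S = {1, 5, 7}:
G(0) = 0
G(1) = mex{0} = 1
G(2) = mex{1} = 0
G(3) = mex{0} = 1
G(4) = mex{1} = 0
G(5) = mex{0,0} = 1
G(6) = mex{1,1} = 0
G(7) = mex{0,0,0} = 1
G(8) = mex{1,1,1} = 0
G(9) = mex{0,0,0} = 1
G(10) = mex{1,1,1} = 0
G(11) = mex{0,0,0} = 1
G(12) = mex{1,1,1} = 0
G(13) = mex{0,0,0} = 1
G(14) = mex{1,1,1} = 0
G(15) = mex{0,0,0} = 1
G(16) = mex{1,1,1} = 0
G(17) = mex{0,0,0} = 1
G(18) = mex{1,1,1} = 0
G(19) = mex{0,0,0} = 1
G(20) = mex{1,1,1} = 0
G(21) = mex{0,0,0} = 1
G(22) = mex{1,1,1} = 0
G(23) = mex{0,0,0} = 1
G(24) = mex{1,1,1} = 0
G(25) = mex{0,0,0} = 1
G(26) = mex{1,1,1} = 0
G_A(26) = 0.
Heap B, S = {3, 6, 8}:
G(0) = 0
G(1) = mex{} = 0
G(2) = mex{} = 0
G(3) = mex{0} = 1
G(4) = mex{0} = 1
G(5) = mex{0} = 1
G(6) = mex{1,0} = 2
G(7) = mex{1,0} = 2
G(8) = mex{1,0,0} = 2
G(9) = mex{2,1,0} = 3
G(10) = mex{2,1,0} = 3
G(11) = mex{2,1,1} = 0
G(12) = mex{3,2,1} = 0
G(13) = mex{3,2,1} = 0
G(14) = mex{0,2,2} = 1
G(15) = mex{0,3,2} = 1
G(16) = mex{0,3,2} = 1
G(17) = mex{1,0,3} = 2
G(18) = mex{1,0,3} = 2
G(19) = mex{1,0,0} = 2
G(20) = mex{2,1,0} = 3
G(21) = mex{2,1,0} = 3
G(22) = mex{2,1,1} = 0
G(23) = mex{3,2,1} = 0
G(24) = mex{3,2,1} = 0
G(25) = mex{0,2,2} = 1
G_B(25) = 1.
Combined Grundy value = 0 ⊕ 1 = 1.
A winning move leaves total XOR = 0, i.e. changes one component's Grundy value g to g ⊕ X where X is the current total.
Heap A: need g' = 0⊕1 = 1. Options: 26−1→G=1, 26−5→G=1, 26−7→G=1. Hits: 3.
Heap B: need g' = 1⊕1 = 0. Options: 25−3→G=0, 25−6→G=2, 25−8→G=2. Hits: 1.

4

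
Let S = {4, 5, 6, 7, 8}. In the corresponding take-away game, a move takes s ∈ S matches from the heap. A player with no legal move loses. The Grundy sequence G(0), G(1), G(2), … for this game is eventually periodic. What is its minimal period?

G(0) = 0
G(1) = mex{} = 0
G(2) = mex{} = 0
G(3) = mex{} = 0
G(4) = mex{0} = 1
G(5) = mex{0,0} = 1
G(6) = mex{0,0,0} = 1
G(7) = mex{0,0,0,0} = 1
G(8) = mex{1,0,0,0,0} = 2
G(9) = mex{1,1,0,0,0} = 2
G(10) = mex{1,1,1,0,0} = 2
G(11) = mex{1,1,1,1,0} = 2
G(12) = mex{2,1,1,1,1} = 0
G(13) = mex{2,2,1,1,1} = 0
G(14) = mex{2,2,2,1,1} = 0
G(15) = mex{2,2,2,2,1} = 0
G(16) = mex{0,2,2,2,2} = 1
G(17) = mex{0,0,2,2,2} = 1
G(18) = mex{0,0,0,2,2} = 1
G(19) = mex{0,0,0,0,2} = 1
G(20) = mex{1,0,0,0,0} = 2
G(21) = mex{1,1,0,0,0} = 2
G(22) = mex{1,1,1,0,0} = 2
G(23) = mex{1,1,1,1,0} = 2
G(24) = mex{2,1,1,1,1} = 0
G(25) = mex{2,2,1,1,1} = 0
G(n+12) = G(n) holds for n = 0,…,7 (a full window of length max(S) = 8), so the sequence is purely periodic with period 12.

12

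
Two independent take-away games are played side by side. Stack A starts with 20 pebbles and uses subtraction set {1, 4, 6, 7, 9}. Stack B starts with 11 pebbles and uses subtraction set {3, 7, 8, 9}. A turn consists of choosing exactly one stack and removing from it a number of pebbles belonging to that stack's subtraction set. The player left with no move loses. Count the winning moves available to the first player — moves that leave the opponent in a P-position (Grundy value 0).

1

Stack A, S = {1, 4, 6, 7, 9}:
n :  0  1  2  3  4  5  6  7  8  9 10 11 12 13 14 15 16 17 18 19 20
G :  0  1  0  1  2  0  1  2  3  2  0  1  2  0  1  0  1  2  0  1  2
G_A(20) = 2.
Stack B, S = {3, 7, 8, 9}:
G(0) = 0
G(1) = mex{} = 0
G(2) = mex{} = 0
G(3) = mex{0} = 1
G(4) = mex{0} = 1
G(5) = mex{0} = 1
G(6) = mex{1} = 0
G(7) = mex{1,0} = 2
G(8) = mex{1,0,0} = 2
G(9) = mex{0,0,0,0} = 1
G(10) = mex{2,1,0,0} = 3
G(11) = mex{2,1,1,0} = 3
G_B(11) = 3.
Combined Grundy value = 2 ⊕ 3 = 1.
A winning move leaves total XOR = 0, i.e. changes one component's Grundy value g to g ⊕ X where X is the current total.
Stack A: need g' = 2⊕1 = 3. Options: 20−1→G=1, 20−4→G=1, 20−6→G=1, 20−7→G=0, 20−9→G=1. Hits: 0.
Stack B: need g' = 3⊕1 = 2. Options: 11−3→G=2, 11−7→G=1, 11−8→G=1, 11−9→G=0. Hits: 1.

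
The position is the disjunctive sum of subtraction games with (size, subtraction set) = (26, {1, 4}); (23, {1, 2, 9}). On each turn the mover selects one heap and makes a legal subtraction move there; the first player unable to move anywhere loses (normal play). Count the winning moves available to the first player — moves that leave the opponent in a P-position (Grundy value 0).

4

Heap A, S = {1, 4}:
G(0) = 0
G(1) = mex{0} = 1
G(2) = mex{1} = 0
G(3) = mex{0} = 1
G(4) = mex{1,0} = 2
G(5) = mex{2,1} = 0
G(6) = mex{0,0} = 1
G(7) = mex{1,1} = 0
G(8) = mex{0,2} = 1
G(9) = mex{1,0} = 2
G(10) = mex{2,1} = 0
G(11) = mex{0,0} = 1
G(12) = mex{1,1} = 0
G(13) = mex{0,2} = 1
G(14) = mex{1,0} = 2
G(15) = mex{2,1} = 0
G(16) = mex{0,0} = 1
G(17) = mex{1,1} = 0
G(18) = mex{0,2} = 1
G(19) = mex{1,0} = 2
G(20) = mex{2,1} = 0
G(21) = mex{0,0} = 1
G(22) = mex{1,1} = 0
G(23) = mex{0,2} = 1
G(24) = mex{1,0} = 2
G(25) = mex{2,1} = 0
G(26) = mex{0,0} = 1
G_A(26) = 1.
Heap B, S = {1, 2, 9}:
G(0) = 0
G(1) = mex{0} = 1
G(2) = mex{1,0} = 2
G(3) = mex{2,1} = 0
G(4) = mex{0,2} = 1
G(5) = mex{1,0} = 2
G(6) = mex{2,1} = 0
G(7) = mex{0,2} = 1
G(8) = mex{1,0} = 2
G(9) = mex{2,1,0} = 3
G(10) = mex{3,2,1} = 0
G(11) = mex{0,3,2} = 1
G(12) = mex{1,0,0} = 2
G(13) = mex{2,1,1} = 0
G(14) = mex{0,2,2} = 1
G(15) = mex{1,0,0} = 2
G(16) = mex{2,1,1} = 0
G(17) = mex{0,2,2} = 1
G(18) = mex{1,0,3} = 2
G(19) = mex{2,1,0} = 3
G(20) = mex{3,2,1} = 0
G(21) = mex{0,3,2} = 1
G(22) = mex{1,0,0} = 2
G(23) = mex{2,1,1} = 0
G_B(23) = 0.
Combined Grundy value = 1 ⊕ 0 = 1.
A winning move leaves total XOR = 0, i.e. changes one component's Grundy value g to g ⊕ X where X is the current total.
Heap A: need g' = 1⊕1 = 0. Options: 26−1→G=0, 26−4→G=0. Hits: 2.
Heap B: need g' = 0⊕1 = 1. Options: 23−1→G=2, 23−2→G=1, 23−9→G=1. Hits: 2.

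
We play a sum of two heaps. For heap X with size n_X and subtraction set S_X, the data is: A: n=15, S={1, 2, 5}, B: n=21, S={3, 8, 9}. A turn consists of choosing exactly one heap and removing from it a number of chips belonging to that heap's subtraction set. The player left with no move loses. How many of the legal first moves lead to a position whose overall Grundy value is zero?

Heap A, S = {1, 2, 5}:
G(0) = 0
G(1) = mex{0} = 1
G(2) = mex{1,0} = 2
G(3) = mex{2,1} = 0
G(4) = mex{0,2} = 1
G(5) = mex{1,0,0} = 2
G(6) = mex{2,1,1} = 0
G(7) = mex{0,2,2} = 1
G(8) = mex{1,0,0} = 2
G(9) = mex{2,1,1} = 0
G(10) = mex{0,2,2} = 1
G(11) = mex{1,0,0} = 2
G(12) = mex{2,1,1} = 0
G(13) = mex{0,2,2} = 1
G(14) = mex{1,0,0} = 2
G(15) = mex{2,1,1} = 0
G_A(15) = 0.
Heap B, S = {3, 8, 9}:
G(0) = 0
G(1) = mex{} = 0
G(2) = mex{} = 0
G(3) = mex{0} = 1
G(4) = mex{0} = 1
G(5) = mex{0} = 1
G(6) = mex{1} = 0
G(7) = mex{1} = 0
G(8) = mex{1,0} = 2
G(9) = mex{0,0,0} = 1
G(10) = mex{0,0,0} = 1
G(11) = mex{2,1,0} = 3
G(12) = mex{1,1,1} = 0
G(13) = mex{1,1,1} = 0
G(14) = mex{3,0,1} = 2
G(15) = mex{0,0,0} = 1
G(16) = mex{0,2,0} = 1
G(17) = mex{2,1,2} = 0
G(18) = mex{1,1,1} = 0
G(19) = mex{1,3,1} = 0
G(20) = mex{0,0,3} = 1
G(21) = mex{0,0,0} = 1
G_B(21) = 1.
Combined Grundy value = 0 ⊕ 1 = 1.
A winning move leaves total XOR = 0, i.e. changes one component's Grundy value g to g ⊕ X where X is the current total.
Heap A: need g' = 0⊕1 = 1. Options: 15−1→G=2, 15−2→G=1, 15−5→G=1. Hits: 2.
Heap B: need g' = 1⊕1 = 0. Options: 21−3→G=0, 21−8→G=0, 21−9→G=0. Hits: 3.

5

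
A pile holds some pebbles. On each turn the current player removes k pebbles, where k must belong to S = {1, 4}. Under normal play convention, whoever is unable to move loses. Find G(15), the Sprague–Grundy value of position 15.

0

G(0) = 0
G(1) = mex{0} = 1
G(2) = mex{1} = 0
G(3) = mex{0} = 1
G(4) = mex{1,0} = 2
G(5) = mex{2,1} = 0
G(6) = mex{0,0} = 1
G(7) = mex{1,1} = 0
G(8) = mex{0,2} = 1
G(9) = mex{1,0} = 2
G(10) = mex{2,1} = 0
G(11) = mex{0,0} = 1
G(12) = mex{1,1} = 0
G(13) = mex{0,2} = 1
G(14) = mex{1,0} = 2
G(15) = mex{2,1} = 0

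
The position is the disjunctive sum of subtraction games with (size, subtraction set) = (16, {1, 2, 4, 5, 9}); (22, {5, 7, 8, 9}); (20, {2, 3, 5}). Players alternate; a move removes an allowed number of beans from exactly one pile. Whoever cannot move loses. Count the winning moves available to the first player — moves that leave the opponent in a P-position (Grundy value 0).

Pile A, S = {1, 2, 4, 5, 9}:
G(0) = 0
G(1) = mex{0} = 1
G(2) = mex{1,0} = 2
G(3) = mex{2,1} = 0
G(4) = mex{0,2,0} = 1
G(5) = mex{1,0,1,0} = 2
G(6) = mex{2,1,2,1} = 0
G(7) = mex{0,2,0,2} = 1
G(8) = mex{1,0,1,0} = 2
G(9) = mex{2,1,2,1,0} = 3
G(10) = mex{3,2,0,2,1} = 4
G(11) = mex{4,3,1,0,2} = 5
G(12) = mex{5,4,2,1,0} = 3
G(13) = mex{3,5,3,2,1} = 0
G(14) = mex{0,3,4,3,2} = 1
G(15) = mex{1,0,5,4,0} = 2
G(16) = mex{2,1,3,5,1} = 0
G_A(16) = 0.
Pile B, S = {5, 7, 8, 9}:
n :  0  1  2  3  4  5  6  7  8  9 10 11 12 13 14 15 16 17 18 19 20 21 22
G :  0  0  0  0  0  1  1  1  1  1  2  2  2  2  0  0  0  0  0  1  1  1  1
G_B(22) = 1.
Pile C, S = {2, 3, 5}:
G(0) = 0
G(1) = mex{} = 0
G(2) = mex{0} = 1
G(3) = mex{0,0} = 1
G(4) = mex{1,0} = 2
G(5) = mex{1,1,0} = 2
G(6) = mex{2,1,0} = 3
G(7) = mex{2,2,1} = 0
G(8) = mex{3,2,1} = 0
G(9) = mex{0,3,2} = 1
G(10) = mex{0,0,2} = 1
G(11) = mex{1,0,3} = 2
G(12) = mex{1,1,0} = 2
G(13) = mex{2,1,0} = 3
G(14) = mex{2,2,1} = 0
G(15) = mex{3,2,1} = 0
G(16) = mex{0,3,2} = 1
G(17) = mex{0,0,2} = 1
G(18) = mex{1,0,3} = 2
G(19) = mex{1,1,0} = 2
G(20) = mex{2,1,0} = 3
G_C(20) = 3.
Combined Grundy value = 0 ⊕ 1 ⊕ 3 = 2.
A winning move leaves total XOR = 0, i.e. changes one component's Grundy value g to g ⊕ X where X is the current total.
Pile A: need g' = 0⊕2 = 2. Options: 16−1→G=2, 16−2→G=1, 16−4→G=3, 16−5→G=5, 16−9→G=1. Hits: 1.
Pile B: need g' = 1⊕2 = 3. Options: 22−5→G=0, 22−7→G=0, 22−8→G=0, 22−9→G=2. Hits: 0.
Pile C: need g' = 3⊕2 = 1. Options: 20−2→G=2, 20−3→G=1, 20−5→G=0. Hits: 1.

2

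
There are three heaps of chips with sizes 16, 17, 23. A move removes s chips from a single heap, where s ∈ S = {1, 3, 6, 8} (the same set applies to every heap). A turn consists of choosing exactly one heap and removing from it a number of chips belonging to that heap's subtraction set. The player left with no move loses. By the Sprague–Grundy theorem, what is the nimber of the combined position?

0

All heaps use S = {1, 3, 6, 8}:
G(0) = 0
G(1) = mex{0} = 1
G(2) = mex{1} = 0
G(3) = mex{0,0} = 1
G(4) = mex{1,1} = 0
G(5) = mex{0,0} = 1
G(6) = mex{1,1,0} = 2
G(7) = mex{2,0,1} = 3
G(8) = mex{3,1,0,0} = 2
G(9) = mex{2,2,1,1} = 0
G(10) = mex{0,3,0,0} = 1
G(11) = mex{1,2,1,1} = 0
G(12) = mex{0,0,2,0} = 1
G(13) = mex{1,1,3,1} = 0
G(14) = mex{0,0,2,2} = 1
G(15) = mex{1,1,0,3} = 2
G(16) = mex{2,0,1,2} = 3
G(17) = mex{3,1,0,0} = 2
G(18) = mex{2,2,1,1} = 0
G(19) = mex{0,3,0,0} = 1
G(20) = mex{1,2,1,1} = 0
G(21) = mex{0,0,2,0} = 1
G(22) = mex{1,1,3,1} = 0
G(23) = mex{0,0,2,2} = 1
Heap A: G(16) = 3.
Heap B: G(17) = 2.
Heap C: G(23) = 1.
Combined Grundy value = 3 ⊕ 2 ⊕ 1 = 0.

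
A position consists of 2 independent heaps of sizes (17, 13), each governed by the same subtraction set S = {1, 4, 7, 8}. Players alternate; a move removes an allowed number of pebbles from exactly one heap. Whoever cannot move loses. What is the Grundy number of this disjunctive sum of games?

2

All heaps use S = {1, 4, 7, 8}:
G(0) = 0
G(1) = mex{0} = 1
G(2) = mex{1} = 0
G(3) = mex{0} = 1
G(4) = mex{1,0} = 2
G(5) = mex{2,1} = 0
G(6) = mex{0,0} = 1
G(7) = mex{1,1,0} = 2
G(8) = mex{2,2,1,0} = 3
G(9) = mex{3,0,0,1} = 2
G(10) = mex{2,1,1,0} = 3
G(11) = mex{3,2,2,1} = 0
G(12) = mex{0,3,0,2} = 1
G(13) = mex{1,2,1,0} = 3
G(14) = mex{3,3,2,1} = 0
G(15) = mex{0,0,3,2} = 1
G(16) = mex{1,1,2,3} = 0
G(17) = mex{0,3,3,2} = 1
Heap A: G(17) = 1.
Heap B: G(13) = 3.
Combined Grundy value = 1 ⊕ 3 = 2.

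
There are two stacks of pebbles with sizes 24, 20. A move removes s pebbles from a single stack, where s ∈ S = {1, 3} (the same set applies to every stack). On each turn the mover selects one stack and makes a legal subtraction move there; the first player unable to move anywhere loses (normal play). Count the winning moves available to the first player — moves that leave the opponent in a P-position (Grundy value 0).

All stacks use S = {1, 3}:
n :  0  1  2  3  4  5  6  7  8  9 10 11 12 13 14 15 16 17 18 19 20 21 22 23 24
G :  0  1  0  1  0  1  0  1  0  1  0  1  0  1  0  1  0  1  0  1  0  1  0  1  0
Stack A: G(24) = 0.
Stack B: G(20) = 0.
Combined Grundy value = 0 ⊕ 0 = 0.
A winning move leaves total XOR = 0, i.e. changes one component's Grundy value g to g ⊕ X where X is the current total.
Stack A: target g' = 0⊕0 = 0, but every legal move changes the Grundy value (mex property), so 0 moves.
Stack B: target g' = 0⊕0 = 0, but every legal move changes the Grundy value (mex property), so 0 moves.

0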